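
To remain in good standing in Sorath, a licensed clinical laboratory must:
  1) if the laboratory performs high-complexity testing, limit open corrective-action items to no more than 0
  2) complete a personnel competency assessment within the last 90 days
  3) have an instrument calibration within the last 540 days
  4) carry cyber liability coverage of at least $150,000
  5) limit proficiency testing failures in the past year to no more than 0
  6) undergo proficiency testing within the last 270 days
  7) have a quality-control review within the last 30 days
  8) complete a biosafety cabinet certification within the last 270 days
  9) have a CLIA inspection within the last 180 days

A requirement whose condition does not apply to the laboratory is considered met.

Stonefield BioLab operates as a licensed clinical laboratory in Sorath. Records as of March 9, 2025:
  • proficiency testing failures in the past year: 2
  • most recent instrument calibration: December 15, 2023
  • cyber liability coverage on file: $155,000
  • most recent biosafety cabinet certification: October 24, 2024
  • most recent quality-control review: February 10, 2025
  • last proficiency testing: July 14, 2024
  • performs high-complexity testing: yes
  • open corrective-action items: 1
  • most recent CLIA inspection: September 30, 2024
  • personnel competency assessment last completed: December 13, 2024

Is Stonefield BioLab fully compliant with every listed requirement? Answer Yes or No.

No

1. condition 'performs high-complexity testing' holds; open corrective-action items 1 > 0 → not met
2. personnel competency assessment 86 days ago vs limit 90 → met
3. instrument calibration 450 days ago vs limit 540 → met
4. cyber liability coverage $155,000 ≥ $150,000 → met
5. proficiency testing failures in the past year 2 > 0 → not met
6. proficiency testing 238 days ago vs limit 270 → met
7. quality-control review 27 days ago vs limit 30 → met
8. biosafety cabinet certification 136 days ago vs limit 270 → met
9. CLIA inspection 160 days ago vs limit 180 → met
Not met: 1, 5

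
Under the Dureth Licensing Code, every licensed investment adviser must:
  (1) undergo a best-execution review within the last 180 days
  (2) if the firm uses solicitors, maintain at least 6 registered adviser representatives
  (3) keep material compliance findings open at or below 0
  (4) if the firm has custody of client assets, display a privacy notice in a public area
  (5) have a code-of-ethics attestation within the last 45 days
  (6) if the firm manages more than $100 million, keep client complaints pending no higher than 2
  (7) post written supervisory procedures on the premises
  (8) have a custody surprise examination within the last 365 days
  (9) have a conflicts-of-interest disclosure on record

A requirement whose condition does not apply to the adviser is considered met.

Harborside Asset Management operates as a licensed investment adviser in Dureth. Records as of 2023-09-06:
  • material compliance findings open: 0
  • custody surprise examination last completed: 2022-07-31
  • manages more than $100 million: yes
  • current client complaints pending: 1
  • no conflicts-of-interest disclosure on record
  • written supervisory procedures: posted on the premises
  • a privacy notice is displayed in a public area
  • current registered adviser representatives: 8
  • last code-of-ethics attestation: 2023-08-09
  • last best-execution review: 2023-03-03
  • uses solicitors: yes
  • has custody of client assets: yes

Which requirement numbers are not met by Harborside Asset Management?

1, 8, 9

1. best-execution review 187 days ago vs limit 180 → not met
2. condition 'uses solicitors' holds; registered adviser representatives 8 ≥ 6 → met
3. material compliance findings open 0 ≤ 0 → met
4. condition 'has custody of client assets' holds; privacy notice present → met
5. code-of-ethics attestation 28 days ago vs limit 45 → met
6. condition 'manages more than $100 million' holds; client complaints pending 1 ≤ 2 → met
7. written supervisory procedures present → met
8. custody surprise examination 402 days ago vs limit 365 → not met
9. conflicts-of-interest disclosure absent → not met
Not met: 1, 8, 9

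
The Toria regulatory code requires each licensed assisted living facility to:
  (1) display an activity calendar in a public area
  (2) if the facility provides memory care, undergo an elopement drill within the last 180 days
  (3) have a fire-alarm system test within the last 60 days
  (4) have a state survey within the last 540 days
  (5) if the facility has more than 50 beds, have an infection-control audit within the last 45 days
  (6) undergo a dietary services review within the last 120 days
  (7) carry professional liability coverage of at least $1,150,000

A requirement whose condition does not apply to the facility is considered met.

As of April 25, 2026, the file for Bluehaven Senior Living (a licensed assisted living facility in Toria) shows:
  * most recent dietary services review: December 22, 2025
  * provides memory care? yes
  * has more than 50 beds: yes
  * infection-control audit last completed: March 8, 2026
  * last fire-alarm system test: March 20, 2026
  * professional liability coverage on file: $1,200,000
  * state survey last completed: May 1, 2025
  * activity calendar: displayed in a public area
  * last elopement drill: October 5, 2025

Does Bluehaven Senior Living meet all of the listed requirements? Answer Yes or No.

No

1. activity calendar present → met
2. condition 'provides memory care' holds; elopement drill 202 days ago vs limit 180 → not met
3. fire-alarm system test 36 days ago vs limit 60 → met
4. state survey 359 days ago vs limit 540 → met
5. condition 'has more than 50 beds' holds; infection-control audit 48 days ago vs limit 45 → not met
6. dietary services review 124 days ago vs limit 120 → not met
7. professional liability coverage $1,200,000 ≥ $1,150,000 → met
Not met: 2, 5, 6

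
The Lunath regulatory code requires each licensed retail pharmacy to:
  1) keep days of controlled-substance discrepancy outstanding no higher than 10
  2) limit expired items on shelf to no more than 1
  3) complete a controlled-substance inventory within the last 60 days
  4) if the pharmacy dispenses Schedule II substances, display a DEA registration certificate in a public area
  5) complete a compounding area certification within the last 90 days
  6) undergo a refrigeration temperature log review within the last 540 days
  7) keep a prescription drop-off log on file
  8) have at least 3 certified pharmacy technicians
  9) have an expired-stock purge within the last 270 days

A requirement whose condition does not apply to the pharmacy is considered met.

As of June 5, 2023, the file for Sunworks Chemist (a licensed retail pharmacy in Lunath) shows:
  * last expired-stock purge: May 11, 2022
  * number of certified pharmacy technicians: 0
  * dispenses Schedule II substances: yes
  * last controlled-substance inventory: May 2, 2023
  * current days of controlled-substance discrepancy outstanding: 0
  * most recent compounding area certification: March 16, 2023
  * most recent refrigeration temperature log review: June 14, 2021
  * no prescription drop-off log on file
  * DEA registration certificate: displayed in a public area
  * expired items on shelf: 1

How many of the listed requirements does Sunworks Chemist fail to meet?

4

1. days of controlled-substance discrepancy outstanding 0 ≤ 10 → met
2. expired items on shelf 1 ≤ 1 → met
3. controlled-substance inventory 34 days ago vs limit 60 → met
4. condition 'dispenses Schedule II substances' holds; DEA registration certificate present → met
5. compounding area certification 81 days ago vs limit 90 → met
6. refrigeration temperature log review 721 days ago vs limit 540 → not met
7. prescription drop-off log absent → not met
8. certified pharmacy technicians 0 < 3 → not met
9. expired-stock purge 390 days ago vs limit 270 → not met
Not met: 4 of 9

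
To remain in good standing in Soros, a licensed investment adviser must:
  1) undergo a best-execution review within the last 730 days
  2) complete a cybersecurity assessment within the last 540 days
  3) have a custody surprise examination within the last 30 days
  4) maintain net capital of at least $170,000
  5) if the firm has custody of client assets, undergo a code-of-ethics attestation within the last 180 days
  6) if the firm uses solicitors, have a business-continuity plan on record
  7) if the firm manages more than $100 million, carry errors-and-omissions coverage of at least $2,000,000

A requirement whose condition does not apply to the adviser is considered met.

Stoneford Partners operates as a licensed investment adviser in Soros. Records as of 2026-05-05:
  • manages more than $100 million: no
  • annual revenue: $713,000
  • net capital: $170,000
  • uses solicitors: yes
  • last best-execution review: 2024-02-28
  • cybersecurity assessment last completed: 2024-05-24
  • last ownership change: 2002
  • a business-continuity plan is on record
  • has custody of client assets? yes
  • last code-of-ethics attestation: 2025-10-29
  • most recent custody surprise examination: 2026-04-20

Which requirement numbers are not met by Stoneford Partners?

1. best-execution review 797 days ago vs limit 730 → not met
2. cybersecurity assessment 711 days ago vs limit 540 → not met
3. custody surprise examination 15 days ago vs limit 30 → met
4. net capital $170,000 ≥ $170,000 → met
5. condition 'has custody of client assets' holds; code-of-ethics attestation 188 days ago vs limit 180 → not met
6. condition 'uses solicitors' holds; business-continuity plan present → met
7. condition 'manages more than $100 million' does not hold → requirement n/a → met
Not met: 1, 2, 5

1, 2, 5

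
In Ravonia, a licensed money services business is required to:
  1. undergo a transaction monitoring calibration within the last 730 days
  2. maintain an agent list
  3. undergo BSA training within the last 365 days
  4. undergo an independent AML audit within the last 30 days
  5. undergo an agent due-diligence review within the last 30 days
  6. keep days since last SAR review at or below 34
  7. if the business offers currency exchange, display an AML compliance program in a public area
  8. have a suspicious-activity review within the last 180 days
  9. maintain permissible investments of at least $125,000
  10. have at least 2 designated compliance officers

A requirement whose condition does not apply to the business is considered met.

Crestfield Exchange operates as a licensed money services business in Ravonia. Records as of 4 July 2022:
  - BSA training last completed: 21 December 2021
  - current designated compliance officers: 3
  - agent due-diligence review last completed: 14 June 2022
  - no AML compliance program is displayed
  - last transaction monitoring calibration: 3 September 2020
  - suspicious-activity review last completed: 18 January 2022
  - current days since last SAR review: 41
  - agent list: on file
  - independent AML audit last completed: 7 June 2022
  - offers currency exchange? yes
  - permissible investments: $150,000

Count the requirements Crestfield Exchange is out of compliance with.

2

1. transaction monitoring calibration 669 days ago vs limit 730 → met
2. agent list present → met
3. BSA training 195 days ago vs limit 365 → met
4. independent AML audit 27 days ago vs limit 30 → met
5. agent due-diligence review 20 days ago vs limit 30 → met
6. days since last SAR review 41 > 34 → not met
7. condition 'offers currency exchange' holds; AML compliance program absent → not met
8. suspicious-activity review 167 days ago vs limit 180 → met
9. permissible investments $150,000 ≥ $125,000 → met
10. designated compliance officers 3 ≥ 2 → met
Not met: 2 of 10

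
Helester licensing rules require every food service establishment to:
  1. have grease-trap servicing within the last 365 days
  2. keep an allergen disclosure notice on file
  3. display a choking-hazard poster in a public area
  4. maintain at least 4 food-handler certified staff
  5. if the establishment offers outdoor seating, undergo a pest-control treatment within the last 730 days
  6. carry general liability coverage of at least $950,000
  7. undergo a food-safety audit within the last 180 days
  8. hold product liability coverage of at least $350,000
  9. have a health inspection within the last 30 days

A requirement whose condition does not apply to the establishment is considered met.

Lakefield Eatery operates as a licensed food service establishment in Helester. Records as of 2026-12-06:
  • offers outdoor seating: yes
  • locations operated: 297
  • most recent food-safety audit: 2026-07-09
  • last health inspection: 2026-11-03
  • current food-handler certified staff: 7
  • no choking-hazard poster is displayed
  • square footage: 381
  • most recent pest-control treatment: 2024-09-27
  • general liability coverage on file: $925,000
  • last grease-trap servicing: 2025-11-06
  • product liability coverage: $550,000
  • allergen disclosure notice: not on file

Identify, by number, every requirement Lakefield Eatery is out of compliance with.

1, 2, 3, 5, 6, 9

1. grease-trap servicing 395 days ago vs limit 365 → not met
2. allergen disclosure notice absent → not met
3. choking-hazard poster absent → not met
4. food-handler certified staff 7 ≥ 4 → met
5. condition 'offers outdoor seating' holds; pest-control treatment 800 days ago vs limit 730 → not met
6. general liability coverage $925,000 < $950,000 → not met
7. food-safety audit 150 days ago vs limit 180 → met
8. product liability coverage $550,000 ≥ $350,000 → met
9. health inspection 33 days ago vs limit 30 → not met
Not met: 1, 2, 3, 5, 6, 9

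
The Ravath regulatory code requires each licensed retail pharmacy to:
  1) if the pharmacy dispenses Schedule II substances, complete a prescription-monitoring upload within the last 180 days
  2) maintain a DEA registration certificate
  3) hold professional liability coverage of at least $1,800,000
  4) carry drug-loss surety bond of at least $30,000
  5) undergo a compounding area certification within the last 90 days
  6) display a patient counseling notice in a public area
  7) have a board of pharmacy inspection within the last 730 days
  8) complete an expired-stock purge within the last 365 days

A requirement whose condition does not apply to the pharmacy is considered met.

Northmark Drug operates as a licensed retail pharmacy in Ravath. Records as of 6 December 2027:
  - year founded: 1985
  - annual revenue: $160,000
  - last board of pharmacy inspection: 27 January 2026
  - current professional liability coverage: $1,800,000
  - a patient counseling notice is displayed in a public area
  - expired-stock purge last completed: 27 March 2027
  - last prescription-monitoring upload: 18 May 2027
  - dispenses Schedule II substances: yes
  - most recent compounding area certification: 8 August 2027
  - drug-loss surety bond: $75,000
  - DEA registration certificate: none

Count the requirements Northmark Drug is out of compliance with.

1. condition 'dispenses Schedule II substances' holds; prescription-monitoring upload 202 days ago vs limit 180 → not met
2. DEA registration certificate absent → not met
3. professional liability coverage $1,800,000 ≥ $1,800,000 → met
4. drug-loss surety bond $75,000 ≥ $30,000 → met
5. compounding area certification 120 days ago vs limit 90 → not met
6. patient counseling notice present → met
7. board of pharmacy inspection 678 days ago vs limit 730 → met
8. expired-stock purge 254 days ago vs limit 365 → met
Not met: 3 of 8

3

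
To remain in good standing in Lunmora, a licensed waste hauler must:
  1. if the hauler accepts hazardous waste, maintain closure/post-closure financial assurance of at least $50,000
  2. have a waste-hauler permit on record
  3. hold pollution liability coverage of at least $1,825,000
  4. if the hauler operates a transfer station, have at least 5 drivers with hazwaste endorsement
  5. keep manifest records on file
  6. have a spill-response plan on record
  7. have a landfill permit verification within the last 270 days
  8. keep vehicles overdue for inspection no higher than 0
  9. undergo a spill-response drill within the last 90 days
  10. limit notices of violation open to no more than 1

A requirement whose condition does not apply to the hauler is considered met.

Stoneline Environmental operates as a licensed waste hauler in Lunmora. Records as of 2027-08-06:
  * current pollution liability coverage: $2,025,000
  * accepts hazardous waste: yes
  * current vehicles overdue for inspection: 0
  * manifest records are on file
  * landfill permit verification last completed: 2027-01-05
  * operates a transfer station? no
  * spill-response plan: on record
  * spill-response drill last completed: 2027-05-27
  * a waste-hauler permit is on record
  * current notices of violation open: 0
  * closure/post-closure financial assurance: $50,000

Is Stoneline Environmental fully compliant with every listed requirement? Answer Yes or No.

1. condition 'accepts hazardous waste' holds; closure/post-closure financial assurance $50,000 ≥ $50,000 → met
2. waste-hauler permit present → met
3. pollution liability coverage $2,025,000 ≥ $1,825,000 → met
4. condition 'operates a transfer station' does not hold → requirement n/a → met
5. manifest records present → met
6. spill-response plan present → met
7. landfill permit verification 213 days ago vs limit 270 → met
8. vehicles overdue for inspection 0 ≤ 0 → met
9. spill-response drill 71 days ago vs limit 90 → met
10. notices of violation open 0 ≤ 1 → met
All met.

Yes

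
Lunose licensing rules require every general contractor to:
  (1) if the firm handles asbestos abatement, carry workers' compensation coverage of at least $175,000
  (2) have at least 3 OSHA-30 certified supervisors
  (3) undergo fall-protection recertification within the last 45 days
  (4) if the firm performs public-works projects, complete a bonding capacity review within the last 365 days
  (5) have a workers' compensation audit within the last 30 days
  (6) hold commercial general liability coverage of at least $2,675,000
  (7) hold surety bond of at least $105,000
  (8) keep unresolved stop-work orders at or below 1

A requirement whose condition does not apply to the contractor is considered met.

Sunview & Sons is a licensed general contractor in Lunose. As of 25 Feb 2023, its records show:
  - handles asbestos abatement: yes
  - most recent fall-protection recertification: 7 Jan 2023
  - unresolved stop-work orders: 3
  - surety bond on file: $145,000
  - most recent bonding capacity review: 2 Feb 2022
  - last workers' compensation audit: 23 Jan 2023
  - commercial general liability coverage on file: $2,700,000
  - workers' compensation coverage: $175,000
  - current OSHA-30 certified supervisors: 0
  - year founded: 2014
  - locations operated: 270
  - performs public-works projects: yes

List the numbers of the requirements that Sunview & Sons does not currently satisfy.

1. condition 'handles asbestos abatement' holds; workers' compensation coverage $175,000 ≥ $175,000 → met
2. OSHA-30 certified supervisors 0 < 3 → not met
3. fall-protection recertification 49 days ago vs limit 45 → not met
4. condition 'performs public-works projects' holds; bonding capacity review 388 days ago vs limit 365 → not met
5. workers' compensation audit 33 days ago vs limit 30 → not met
6. commercial general liability coverage $2,700,000 ≥ $2,675,000 → met
7. surety bond $145,000 ≥ $105,000 → met
8. unresolved stop-work orders 3 > 1 → not met
Not met: 2, 3, 4, 5, 8

2, 3, 4, 5, 8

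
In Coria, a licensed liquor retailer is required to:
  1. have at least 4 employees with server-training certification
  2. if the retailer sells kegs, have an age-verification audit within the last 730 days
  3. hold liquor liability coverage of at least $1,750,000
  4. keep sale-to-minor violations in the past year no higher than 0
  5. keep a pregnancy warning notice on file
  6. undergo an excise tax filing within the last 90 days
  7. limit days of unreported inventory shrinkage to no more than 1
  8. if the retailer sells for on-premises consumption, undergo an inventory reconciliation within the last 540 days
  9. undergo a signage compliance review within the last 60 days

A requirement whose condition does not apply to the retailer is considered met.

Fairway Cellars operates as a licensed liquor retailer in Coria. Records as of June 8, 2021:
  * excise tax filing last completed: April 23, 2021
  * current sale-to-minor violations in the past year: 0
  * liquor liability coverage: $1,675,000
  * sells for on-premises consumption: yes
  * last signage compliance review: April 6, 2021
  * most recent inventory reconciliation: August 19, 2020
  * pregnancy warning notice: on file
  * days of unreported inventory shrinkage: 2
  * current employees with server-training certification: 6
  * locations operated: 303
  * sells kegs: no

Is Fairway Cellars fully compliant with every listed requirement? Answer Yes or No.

No

1. employees with server-training certification 6 ≥ 4 → met
2. condition 'sells kegs' does not hold → requirement n/a → met
3. liquor liability coverage $1,675,000 < $1,750,000 → not met
4. sale-to-minor violations in the past year 0 ≤ 0 → met
5. pregnancy warning notice present → met
6. excise tax filing 46 days ago vs limit 90 → met
7. days of unreported inventory shrinkage 2 > 1 → not met
8. condition 'sells for on-premises consumption' holds; inventory reconciliation 293 days ago vs limit 540 → met
9. signage compliance review 63 days ago vs limit 60 → not met
Not met: 3, 7, 9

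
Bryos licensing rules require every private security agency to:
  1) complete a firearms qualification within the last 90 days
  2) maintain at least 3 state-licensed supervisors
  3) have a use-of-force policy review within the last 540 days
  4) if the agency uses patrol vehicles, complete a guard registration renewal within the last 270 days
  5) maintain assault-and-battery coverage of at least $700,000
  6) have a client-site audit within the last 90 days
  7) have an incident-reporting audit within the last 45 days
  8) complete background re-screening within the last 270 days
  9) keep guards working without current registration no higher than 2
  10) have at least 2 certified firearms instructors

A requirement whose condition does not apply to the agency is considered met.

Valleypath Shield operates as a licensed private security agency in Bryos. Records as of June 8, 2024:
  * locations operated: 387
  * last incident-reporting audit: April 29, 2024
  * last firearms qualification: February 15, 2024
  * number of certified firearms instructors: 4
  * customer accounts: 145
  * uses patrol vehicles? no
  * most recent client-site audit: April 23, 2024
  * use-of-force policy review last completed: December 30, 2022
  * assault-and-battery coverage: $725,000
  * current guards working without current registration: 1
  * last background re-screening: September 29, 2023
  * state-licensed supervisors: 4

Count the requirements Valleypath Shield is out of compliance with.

1. firearms qualification 114 days ago vs limit 90 → not met
2. state-licensed supervisors 4 ≥ 3 → met
3. use-of-force policy review 526 days ago vs limit 540 → met
4. condition 'uses patrol vehicles' does not hold → requirement n/a → met
5. assault-and-battery coverage $725,000 ≥ $700,000 → met
6. client-site audit 46 days ago vs limit 90 → met
7. incident-reporting audit 40 days ago vs limit 45 → met
8. background re-screening 253 days ago vs limit 270 → met
9. guards working without current registration 1 ≤ 2 → met
10. certified firearms instructors 4 ≥ 2 → met
Not met: 1 of 10

1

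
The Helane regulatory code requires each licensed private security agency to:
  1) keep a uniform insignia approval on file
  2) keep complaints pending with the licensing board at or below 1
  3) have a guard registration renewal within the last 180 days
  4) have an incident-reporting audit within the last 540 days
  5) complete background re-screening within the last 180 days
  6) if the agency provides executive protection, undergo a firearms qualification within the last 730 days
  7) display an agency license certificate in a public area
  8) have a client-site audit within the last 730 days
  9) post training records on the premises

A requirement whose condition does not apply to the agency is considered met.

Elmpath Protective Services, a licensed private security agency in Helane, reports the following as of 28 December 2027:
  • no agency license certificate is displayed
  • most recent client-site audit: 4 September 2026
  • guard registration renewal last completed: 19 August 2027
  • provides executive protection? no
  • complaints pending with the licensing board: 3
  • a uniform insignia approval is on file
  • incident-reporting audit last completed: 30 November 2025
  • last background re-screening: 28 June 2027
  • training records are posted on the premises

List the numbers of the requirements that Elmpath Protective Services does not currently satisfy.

1. uniform insignia approval present → met
2. complaints pending with the licensing board 3 > 1 → not met
3. guard registration renewal 131 days ago vs limit 180 → met
4. incident-reporting audit 758 days ago vs limit 540 → not met
5. background re-screening 183 days ago vs limit 180 → not met
6. condition 'provides executive protection' does not hold → requirement n/a → met
7. agency license certificate absent → not met
8. client-site audit 480 days ago vs limit 730 → met
9. training records present → met
Not met: 2, 4, 5, 7

2, 4, 5, 7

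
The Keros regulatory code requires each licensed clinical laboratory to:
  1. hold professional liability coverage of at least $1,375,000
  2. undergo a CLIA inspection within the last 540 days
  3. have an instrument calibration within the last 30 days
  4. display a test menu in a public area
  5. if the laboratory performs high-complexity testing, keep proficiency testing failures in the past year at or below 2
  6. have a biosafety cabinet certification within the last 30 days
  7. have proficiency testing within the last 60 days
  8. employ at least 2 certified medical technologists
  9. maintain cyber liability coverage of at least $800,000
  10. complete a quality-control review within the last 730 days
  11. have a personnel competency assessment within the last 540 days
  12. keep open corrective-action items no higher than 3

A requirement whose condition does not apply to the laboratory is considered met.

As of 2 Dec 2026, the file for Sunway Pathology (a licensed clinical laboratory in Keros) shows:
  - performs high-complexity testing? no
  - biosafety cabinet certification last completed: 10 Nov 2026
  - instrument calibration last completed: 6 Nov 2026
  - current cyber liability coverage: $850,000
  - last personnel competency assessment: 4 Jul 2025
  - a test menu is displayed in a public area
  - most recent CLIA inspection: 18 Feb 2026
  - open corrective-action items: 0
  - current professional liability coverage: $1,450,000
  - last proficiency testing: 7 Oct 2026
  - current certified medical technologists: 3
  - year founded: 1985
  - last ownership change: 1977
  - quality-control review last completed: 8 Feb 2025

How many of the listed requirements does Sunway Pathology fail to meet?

1. professional liability coverage $1,450,000 ≥ $1,375,000 → met
2. CLIA inspection 287 days ago vs limit 540 → met
3. instrument calibration 26 days ago vs limit 30 → met
4. test menu present → met
5. condition 'performs high-complexity testing' does not hold → requirement n/a → met
6. biosafety cabinet certification 22 days ago vs limit 30 → met
7. proficiency testing 56 days ago vs limit 60 → met
8. certified medical technologists 3 ≥ 2 → met
9. cyber liability coverage $850,000 ≥ $800,000 → met
10. quality-control review 662 days ago vs limit 730 → met
11. personnel competency assessment 516 days ago vs limit 540 → met
12. open corrective-action items 0 ≤ 3 → met
Not met: 0 of 12

0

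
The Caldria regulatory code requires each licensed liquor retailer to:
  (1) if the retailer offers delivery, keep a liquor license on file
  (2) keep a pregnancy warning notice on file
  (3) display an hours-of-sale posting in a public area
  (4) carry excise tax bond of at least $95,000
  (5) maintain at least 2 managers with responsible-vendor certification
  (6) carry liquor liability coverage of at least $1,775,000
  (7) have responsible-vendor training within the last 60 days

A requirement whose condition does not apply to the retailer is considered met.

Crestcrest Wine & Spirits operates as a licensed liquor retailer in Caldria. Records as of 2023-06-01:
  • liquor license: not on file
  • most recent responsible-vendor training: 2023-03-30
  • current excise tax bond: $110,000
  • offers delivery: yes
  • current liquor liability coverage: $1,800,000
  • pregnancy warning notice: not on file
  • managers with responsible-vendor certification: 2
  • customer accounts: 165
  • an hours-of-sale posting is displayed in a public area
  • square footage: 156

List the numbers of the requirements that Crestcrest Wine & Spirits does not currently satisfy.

1, 2, 7

1. condition 'offers delivery' holds; liquor license absent → not met
2. pregnancy warning notice absent → not met
3. hours-of-sale posting present → met
4. excise tax bond $110,000 ≥ $95,000 → met
5. managers with responsible-vendor certification 2 ≥ 2 → met
6. liquor liability coverage $1,800,000 ≥ $1,775,000 → met
7. responsible-vendor training 63 days ago vs limit 60 → not met
Not met: 1, 2, 7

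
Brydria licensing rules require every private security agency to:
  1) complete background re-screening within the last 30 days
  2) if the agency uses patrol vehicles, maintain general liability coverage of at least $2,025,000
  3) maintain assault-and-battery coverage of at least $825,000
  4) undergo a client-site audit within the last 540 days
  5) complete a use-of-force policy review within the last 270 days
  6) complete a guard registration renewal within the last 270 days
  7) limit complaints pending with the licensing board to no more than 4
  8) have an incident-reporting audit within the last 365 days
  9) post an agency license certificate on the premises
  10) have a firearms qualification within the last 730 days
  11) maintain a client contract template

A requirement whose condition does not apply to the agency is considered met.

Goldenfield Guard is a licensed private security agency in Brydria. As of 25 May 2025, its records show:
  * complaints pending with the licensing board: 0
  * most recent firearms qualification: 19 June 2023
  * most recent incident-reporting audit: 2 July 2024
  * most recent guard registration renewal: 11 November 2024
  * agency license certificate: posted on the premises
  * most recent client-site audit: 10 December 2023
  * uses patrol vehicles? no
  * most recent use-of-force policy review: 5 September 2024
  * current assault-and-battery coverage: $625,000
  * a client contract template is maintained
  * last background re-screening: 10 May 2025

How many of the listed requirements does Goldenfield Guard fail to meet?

1

1. background re-screening 15 days ago vs limit 30 → met
2. condition 'uses patrol vehicles' does not hold → requirement n/a → met
3. assault-and-battery coverage $625,000 < $825,000 → not met
4. client-site audit 532 days ago vs limit 540 → met
5. use-of-force policy review 262 days ago vs limit 270 → met
6. guard registration renewal 195 days ago vs limit 270 → met
7. complaints pending with the licensing board 0 ≤ 4 → met
8. incident-reporting audit 327 days ago vs limit 365 → met
9. agency license certificate present → met
10. firearms qualification 706 days ago vs limit 730 → met
11. client contract template present → met
Not met: 1 of 11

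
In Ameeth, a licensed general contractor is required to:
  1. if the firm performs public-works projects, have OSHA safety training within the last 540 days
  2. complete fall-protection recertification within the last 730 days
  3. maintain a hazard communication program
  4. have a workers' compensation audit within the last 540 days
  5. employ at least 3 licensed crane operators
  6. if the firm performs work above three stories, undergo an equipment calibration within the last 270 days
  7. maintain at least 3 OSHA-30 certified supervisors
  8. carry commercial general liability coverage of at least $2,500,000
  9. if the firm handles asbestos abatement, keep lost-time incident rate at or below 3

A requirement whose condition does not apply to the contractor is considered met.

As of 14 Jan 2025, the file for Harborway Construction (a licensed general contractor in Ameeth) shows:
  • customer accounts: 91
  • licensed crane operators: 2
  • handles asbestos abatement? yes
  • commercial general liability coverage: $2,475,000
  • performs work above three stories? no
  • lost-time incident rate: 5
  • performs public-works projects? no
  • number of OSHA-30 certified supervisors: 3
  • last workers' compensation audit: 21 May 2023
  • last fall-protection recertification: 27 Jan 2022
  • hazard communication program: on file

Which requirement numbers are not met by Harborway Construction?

2, 4, 5, 8, 9

1. condition 'performs public-works projects' does not hold → requirement n/a → met
2. fall-protection recertification 1083 days ago vs limit 730 → not met
3. hazard communication program present → met
4. workers' compensation audit 604 days ago vs limit 540 → not met
5. licensed crane operators 2 < 3 → not met
6. condition 'performs work above three stories' does not hold → requirement n/a → met
7. OSHA-30 certified supervisors 3 ≥ 3 → met
8. commercial general liability coverage $2,475,000 < $2,500,000 → not met
9. condition 'handles asbestos abatement' holds; lost-time incident rate 5 > 3 → not met
Not met: 2, 4, 5, 8, 9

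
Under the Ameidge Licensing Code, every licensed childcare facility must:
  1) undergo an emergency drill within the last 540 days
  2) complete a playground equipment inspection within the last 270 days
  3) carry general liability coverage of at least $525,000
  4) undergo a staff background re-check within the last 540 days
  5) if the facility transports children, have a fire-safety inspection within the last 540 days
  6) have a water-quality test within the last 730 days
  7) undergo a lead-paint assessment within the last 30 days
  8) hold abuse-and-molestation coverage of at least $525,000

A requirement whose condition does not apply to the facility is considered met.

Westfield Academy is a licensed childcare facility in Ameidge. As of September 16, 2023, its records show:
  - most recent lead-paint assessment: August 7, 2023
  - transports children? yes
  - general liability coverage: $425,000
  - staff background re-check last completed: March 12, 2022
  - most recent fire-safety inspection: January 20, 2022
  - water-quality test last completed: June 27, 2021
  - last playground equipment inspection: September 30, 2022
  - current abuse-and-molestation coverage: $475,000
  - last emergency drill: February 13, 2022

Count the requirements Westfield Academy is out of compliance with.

1. emergency drill 580 days ago vs limit 540 → not met
2. playground equipment inspection 351 days ago vs limit 270 → not met
3. general liability coverage $425,000 < $525,000 → not met
4. staff background re-check 553 days ago vs limit 540 → not met
5. condition 'transports children' holds; fire-safety inspection 604 days ago vs limit 540 → not met
6. water-quality test 811 days ago vs limit 730 → not met
7. lead-paint assessment 40 days ago vs limit 30 → not met
8. abuse-and-molestation coverage $475,000 < $525,000 → not met
Not met: 8 of 8

8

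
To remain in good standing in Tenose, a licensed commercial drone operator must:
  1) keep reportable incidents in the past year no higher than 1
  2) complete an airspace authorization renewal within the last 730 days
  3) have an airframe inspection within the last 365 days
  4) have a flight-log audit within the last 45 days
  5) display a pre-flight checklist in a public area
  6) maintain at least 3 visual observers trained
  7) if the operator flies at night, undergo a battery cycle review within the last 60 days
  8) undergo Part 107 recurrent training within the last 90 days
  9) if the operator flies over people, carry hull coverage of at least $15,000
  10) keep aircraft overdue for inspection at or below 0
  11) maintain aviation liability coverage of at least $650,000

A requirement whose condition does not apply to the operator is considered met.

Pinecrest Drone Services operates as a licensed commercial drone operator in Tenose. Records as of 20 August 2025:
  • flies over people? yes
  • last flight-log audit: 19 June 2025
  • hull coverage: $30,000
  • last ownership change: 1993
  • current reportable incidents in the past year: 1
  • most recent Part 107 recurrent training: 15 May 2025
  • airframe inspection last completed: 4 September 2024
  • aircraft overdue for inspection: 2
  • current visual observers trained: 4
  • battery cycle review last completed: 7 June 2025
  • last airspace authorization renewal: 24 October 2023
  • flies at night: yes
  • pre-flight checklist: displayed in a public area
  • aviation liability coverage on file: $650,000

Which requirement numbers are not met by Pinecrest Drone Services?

1. reportable incidents in the past year 1 ≤ 1 → met
2. airspace authorization renewal 666 days ago vs limit 730 → met
3. airframe inspection 350 days ago vs limit 365 → met
4. flight-log audit 62 days ago vs limit 45 → not met
5. pre-flight checklist present → met
6. visual observers trained 4 ≥ 3 → met
7. condition 'flies at night' holds; battery cycle review 74 days ago vs limit 60 → not met
8. Part 107 recurrent training 97 days ago vs limit 90 → not met
9. condition 'flies over people' holds; hull coverage $30,000 ≥ $15,000 → met
10. aircraft overdue for inspection 2 > 0 → not met
11. aviation liability coverage $650,000 ≥ $650,000 → met
Not met: 4, 7, 8, 10

4, 7, 8, 10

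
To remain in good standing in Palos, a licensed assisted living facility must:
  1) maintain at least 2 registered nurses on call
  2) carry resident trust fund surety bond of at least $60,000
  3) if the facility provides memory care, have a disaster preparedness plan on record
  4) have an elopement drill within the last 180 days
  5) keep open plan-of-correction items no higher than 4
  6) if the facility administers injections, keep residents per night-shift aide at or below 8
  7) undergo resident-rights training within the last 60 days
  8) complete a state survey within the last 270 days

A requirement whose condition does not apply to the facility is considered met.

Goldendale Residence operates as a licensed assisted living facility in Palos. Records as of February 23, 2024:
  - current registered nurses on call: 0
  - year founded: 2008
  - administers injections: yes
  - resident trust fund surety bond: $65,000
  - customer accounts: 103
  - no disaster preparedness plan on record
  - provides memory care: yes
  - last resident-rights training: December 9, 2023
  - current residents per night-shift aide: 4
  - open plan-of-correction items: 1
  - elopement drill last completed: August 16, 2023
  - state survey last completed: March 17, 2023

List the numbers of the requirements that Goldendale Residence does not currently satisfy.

1. registered nurses on call 0 < 2 → not met
2. resident trust fund surety bond $65,000 ≥ $60,000 → met
3. condition 'provides memory care' holds; disaster preparedness plan absent → not met
4. elopement drill 191 days ago vs limit 180 → not met
5. open plan-of-correction items 1 ≤ 4 → met
6. condition 'administers injections' holds; residents per night-shift aide 4 ≤ 8 → met
7. resident-rights training 76 days ago vs limit 60 → not met
8. state survey 343 days ago vs limit 270 → not met
Not met: 1, 3, 4, 7, 8

1, 3, 4, 7, 8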